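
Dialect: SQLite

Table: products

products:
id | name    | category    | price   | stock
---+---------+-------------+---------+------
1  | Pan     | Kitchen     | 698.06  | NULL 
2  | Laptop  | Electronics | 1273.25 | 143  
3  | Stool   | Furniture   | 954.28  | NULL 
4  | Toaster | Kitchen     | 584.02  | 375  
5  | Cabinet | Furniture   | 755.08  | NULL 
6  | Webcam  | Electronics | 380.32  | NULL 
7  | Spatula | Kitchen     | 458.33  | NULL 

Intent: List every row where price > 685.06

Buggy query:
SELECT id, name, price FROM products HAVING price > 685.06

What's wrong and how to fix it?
Bug: HAVING filters the output of aggregation, but this query has no GROUP BY and no aggregate functions, so SQLite rejects it (HAVING clause on a non-aggregate query); the condition here is per row

Fix: Replace HAVING with WHERE since the condition applies to individual rows

Corrected query:
SELECT id, name, price FROM products WHERE price > 685.06

Result:
id | name    | price  
---+---------+--------
1  | Pan     | 698.06 
2  | Laptop  | 1273.25
3  | Stool   | 954.28 
5  | Cabinet | 755.08 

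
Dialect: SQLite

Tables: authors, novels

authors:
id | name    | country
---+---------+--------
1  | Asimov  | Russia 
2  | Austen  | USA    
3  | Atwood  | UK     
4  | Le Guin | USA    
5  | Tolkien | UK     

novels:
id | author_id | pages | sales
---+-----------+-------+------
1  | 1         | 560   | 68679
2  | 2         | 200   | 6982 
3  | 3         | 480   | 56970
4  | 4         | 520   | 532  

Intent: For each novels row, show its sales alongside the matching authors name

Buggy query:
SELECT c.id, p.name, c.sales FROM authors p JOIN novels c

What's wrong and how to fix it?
Bug: JOIN with no ON clause produces a cartesian product; every novels row pairs with every authors row

Fix: Add ON c.author_id = p.id to the JOIN

Corrected query:
SELECT c.id, p.name, c.sales FROM authors p JOIN novels c ON c.author_id = p.id

Result:
id | name    | sales
---+---------+------
1  | Asimov  | 68679
2  | Austen  | 6982 
3  | Atwood  | 56970
4  | Le Guin | 532  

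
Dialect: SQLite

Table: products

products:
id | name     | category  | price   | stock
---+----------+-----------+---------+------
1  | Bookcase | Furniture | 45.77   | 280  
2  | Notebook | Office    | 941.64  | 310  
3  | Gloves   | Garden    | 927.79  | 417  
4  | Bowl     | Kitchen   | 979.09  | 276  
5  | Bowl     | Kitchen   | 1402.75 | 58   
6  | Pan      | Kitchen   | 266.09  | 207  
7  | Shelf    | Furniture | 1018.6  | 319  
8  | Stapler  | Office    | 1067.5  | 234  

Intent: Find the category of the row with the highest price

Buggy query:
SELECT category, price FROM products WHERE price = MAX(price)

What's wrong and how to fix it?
Bug: MAX(price) is an aggregate and cannot be used directly in WHERE

Fix: Wrap MAX in a scalar subquery so WHERE compares against a single value

Corrected query:
SELECT category, price FROM products WHERE price = (SELECT MAX(price) FROM products)

Result:
category | price  
---------+--------
Kitchen  | 1402.75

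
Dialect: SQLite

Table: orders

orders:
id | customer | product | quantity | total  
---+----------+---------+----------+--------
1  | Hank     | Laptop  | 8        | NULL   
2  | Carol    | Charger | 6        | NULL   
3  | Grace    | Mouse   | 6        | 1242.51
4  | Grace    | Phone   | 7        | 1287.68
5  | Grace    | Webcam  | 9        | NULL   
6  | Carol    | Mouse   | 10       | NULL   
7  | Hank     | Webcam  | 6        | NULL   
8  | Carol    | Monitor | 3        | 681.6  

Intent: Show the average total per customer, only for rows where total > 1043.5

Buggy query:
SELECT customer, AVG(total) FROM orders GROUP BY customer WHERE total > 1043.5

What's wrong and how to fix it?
Bug: Row-level WHERE must come before GROUP BY in the clause order

Fix: Move the WHERE clause before GROUP BY

Corrected query:
SELECT customer, AVG(total) FROM orders WHERE total > 1043.5 GROUP BY customer

Result:
customer | AVG(total)
---------+-----------
Grace    | 1265.095  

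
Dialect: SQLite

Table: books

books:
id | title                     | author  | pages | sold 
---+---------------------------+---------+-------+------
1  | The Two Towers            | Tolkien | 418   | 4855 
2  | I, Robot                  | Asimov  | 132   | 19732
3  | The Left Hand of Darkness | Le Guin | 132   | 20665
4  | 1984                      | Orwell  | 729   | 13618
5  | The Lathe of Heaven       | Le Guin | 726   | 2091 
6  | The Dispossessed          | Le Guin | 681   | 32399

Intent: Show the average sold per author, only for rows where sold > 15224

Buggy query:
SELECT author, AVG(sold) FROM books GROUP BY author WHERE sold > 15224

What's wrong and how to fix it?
Bug: WHERE cannot follow GROUP BY

Fix: Place WHERE between FROM and GROUP BY

Corrected query:
SELECT author, AVG(sold) FROM books WHERE sold > 15224 GROUP BY author

Result:
author  | AVG(sold)
--------+----------
Asimov  | 19732    
Le Guin | 26532    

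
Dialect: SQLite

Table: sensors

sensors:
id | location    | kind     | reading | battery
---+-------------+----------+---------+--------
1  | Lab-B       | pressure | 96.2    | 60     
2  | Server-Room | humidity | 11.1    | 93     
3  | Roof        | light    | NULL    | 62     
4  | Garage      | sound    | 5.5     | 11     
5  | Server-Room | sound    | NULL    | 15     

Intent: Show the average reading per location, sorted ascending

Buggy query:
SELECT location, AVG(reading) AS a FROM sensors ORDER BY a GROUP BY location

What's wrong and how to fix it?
Bug: GROUP BY must precede ORDER BY

Fix: Reorder: SELECT … FROM … GROUP BY … ORDER BY …

Corrected query:
SELECT location, AVG(reading) AS a FROM sensors GROUP BY location ORDER BY a

Result:
location    | a   
------------+-----
Roof        | NULL
Garage      | 5.5 
Server-Room | 11.1
Lab-B       | 96.2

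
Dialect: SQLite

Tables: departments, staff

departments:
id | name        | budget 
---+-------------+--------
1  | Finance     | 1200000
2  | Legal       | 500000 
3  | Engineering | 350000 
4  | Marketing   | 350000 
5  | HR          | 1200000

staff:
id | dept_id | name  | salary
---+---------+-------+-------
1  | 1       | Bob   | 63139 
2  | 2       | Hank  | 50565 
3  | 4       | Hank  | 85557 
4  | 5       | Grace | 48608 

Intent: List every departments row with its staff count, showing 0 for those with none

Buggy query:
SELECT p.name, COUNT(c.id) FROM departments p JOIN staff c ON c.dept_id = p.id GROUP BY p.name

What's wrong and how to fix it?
Bug: An inner join excludes parents with zero children

Fix: Switch to LEFT JOIN to retain unmatched parent rows

Corrected query:
SELECT p.name, COUNT(c.id) FROM departments p LEFT JOIN staff c ON c.dept_id = p.id GROUP BY p.name

Result:
name        | COUNT(c.id)
------------+------------
Engineering | 0          
Finance     | 1          
HR          | 1          
Legal       | 1          
Marketing   | 1          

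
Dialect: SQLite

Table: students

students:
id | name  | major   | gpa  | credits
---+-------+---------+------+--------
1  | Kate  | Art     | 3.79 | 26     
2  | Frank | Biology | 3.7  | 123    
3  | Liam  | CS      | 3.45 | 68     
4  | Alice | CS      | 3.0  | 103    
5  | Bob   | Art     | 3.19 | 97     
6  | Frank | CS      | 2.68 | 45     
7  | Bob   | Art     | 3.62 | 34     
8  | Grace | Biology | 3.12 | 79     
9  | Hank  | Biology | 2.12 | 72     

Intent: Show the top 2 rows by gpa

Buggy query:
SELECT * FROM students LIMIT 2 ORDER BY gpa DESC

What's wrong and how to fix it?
Bug: ORDER BY cannot follow LIMIT; LIMIT is the final clause

Fix: Swap the clauses: ORDER BY first, then LIMIT

Corrected query:
SELECT * FROM students ORDER BY gpa DESC LIMIT 2

Result:
id | name  | major   | gpa  | credits
---+-------+---------+------+--------
1  | Kate  | Art     | 3.79 | 26     
2  | Frank | Biology | 3.7  | 123    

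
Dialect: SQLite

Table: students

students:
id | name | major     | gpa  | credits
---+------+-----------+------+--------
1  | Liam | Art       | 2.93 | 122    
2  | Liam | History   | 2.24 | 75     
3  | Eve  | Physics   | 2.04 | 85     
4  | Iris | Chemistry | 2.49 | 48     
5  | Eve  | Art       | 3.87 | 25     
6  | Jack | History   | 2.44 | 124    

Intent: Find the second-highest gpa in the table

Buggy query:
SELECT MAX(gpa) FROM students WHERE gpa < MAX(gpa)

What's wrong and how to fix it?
Bug: The inner MAX is an aggregate inside WHERE, which is not allowed

Fix: Compute the overall MAX in a subquery, then take MAX of rows below it

Corrected query:
SELECT MAX(gpa) FROM students WHERE gpa < (SELECT MAX(gpa) FROM students)

Result:
MAX(gpa)
--------
2.93    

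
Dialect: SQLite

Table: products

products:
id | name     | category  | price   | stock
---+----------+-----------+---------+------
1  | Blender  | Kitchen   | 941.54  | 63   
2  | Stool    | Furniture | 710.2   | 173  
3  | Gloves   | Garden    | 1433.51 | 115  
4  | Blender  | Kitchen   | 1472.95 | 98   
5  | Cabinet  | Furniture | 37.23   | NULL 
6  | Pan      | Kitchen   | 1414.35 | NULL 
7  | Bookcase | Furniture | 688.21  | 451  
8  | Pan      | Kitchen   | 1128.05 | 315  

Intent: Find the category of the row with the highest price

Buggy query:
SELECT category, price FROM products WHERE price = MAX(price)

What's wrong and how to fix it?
Bug: WHERE is evaluated per row; an aggregate over the whole table isn't defined there

Fix: Use a subquery: WHERE price = (SELECT MAX(price) FROM products)

Corrected query:
SELECT category, price FROM products WHERE price = (SELECT MAX(price) FROM products)

Result:
category | price  
---------+--------
Kitchen  | 1472.95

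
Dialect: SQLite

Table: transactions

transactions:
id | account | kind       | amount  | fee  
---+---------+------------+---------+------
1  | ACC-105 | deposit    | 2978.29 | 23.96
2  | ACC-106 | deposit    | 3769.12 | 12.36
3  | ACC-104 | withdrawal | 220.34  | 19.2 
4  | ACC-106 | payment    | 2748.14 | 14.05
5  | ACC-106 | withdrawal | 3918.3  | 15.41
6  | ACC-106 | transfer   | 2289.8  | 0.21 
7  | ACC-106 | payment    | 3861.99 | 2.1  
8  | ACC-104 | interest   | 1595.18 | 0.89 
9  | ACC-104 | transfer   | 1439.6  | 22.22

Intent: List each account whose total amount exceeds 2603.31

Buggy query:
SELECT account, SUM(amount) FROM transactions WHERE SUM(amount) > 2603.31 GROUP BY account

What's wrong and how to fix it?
Bug: Aggregate functions cannot appear in a WHERE clause

Fix: Move the aggregate condition to a HAVING clause

Corrected query:
SELECT account, SUM(amount) FROM transactions GROUP BY account HAVING SUM(amount) > 2603.31

Result:
account | SUM(amount)
--------+------------
ACC-104 | 3255.12    
ACC-105 | 2978.29    
ACC-106 | 16587.35   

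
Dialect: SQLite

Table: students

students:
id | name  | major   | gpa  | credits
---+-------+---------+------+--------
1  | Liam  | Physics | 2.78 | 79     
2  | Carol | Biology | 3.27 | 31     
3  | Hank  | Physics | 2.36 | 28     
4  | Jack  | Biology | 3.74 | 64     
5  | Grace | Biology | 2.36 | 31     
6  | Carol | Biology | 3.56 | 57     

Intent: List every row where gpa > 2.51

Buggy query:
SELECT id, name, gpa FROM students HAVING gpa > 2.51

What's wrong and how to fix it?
Bug: This is a non-aggregate query (no GROUP BY, no aggregates), so in SQLite the HAVING clause is invalid here; a row-level condition belongs in WHERE

Fix: Use WHERE for row-level filtering

Corrected query:
SELECT id, name, gpa FROM students WHERE gpa > 2.51

Result:
id | name  | gpa 
---+-------+-----
1  | Liam  | 2.78
2  | Carol | 3.27
4  | Jack  | 3.74
6  | Carol | 3.56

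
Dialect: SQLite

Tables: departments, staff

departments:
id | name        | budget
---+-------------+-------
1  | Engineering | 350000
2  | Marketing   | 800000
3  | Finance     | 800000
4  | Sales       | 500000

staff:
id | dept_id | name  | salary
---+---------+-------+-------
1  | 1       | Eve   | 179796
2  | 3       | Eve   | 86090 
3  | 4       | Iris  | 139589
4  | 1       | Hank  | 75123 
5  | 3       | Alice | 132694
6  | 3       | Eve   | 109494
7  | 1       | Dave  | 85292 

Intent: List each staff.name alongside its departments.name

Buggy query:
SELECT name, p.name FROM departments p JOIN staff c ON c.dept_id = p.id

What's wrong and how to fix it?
Bug: 'name' exists in both joined tables, so the database can't tell which one is meant

Fix: Qualify the column with its table alias (c.name)

Corrected query:
SELECT c.name, p.name FROM departments p JOIN staff c ON c.dept_id = p.id

Result:
name  | name       
------+------------
Eve   | Engineering
Eve   | Finance    
Iris  | Sales      
Hank  | Engineering
Alice | Finance    
Eve   | Finance    
Dave  | Engineering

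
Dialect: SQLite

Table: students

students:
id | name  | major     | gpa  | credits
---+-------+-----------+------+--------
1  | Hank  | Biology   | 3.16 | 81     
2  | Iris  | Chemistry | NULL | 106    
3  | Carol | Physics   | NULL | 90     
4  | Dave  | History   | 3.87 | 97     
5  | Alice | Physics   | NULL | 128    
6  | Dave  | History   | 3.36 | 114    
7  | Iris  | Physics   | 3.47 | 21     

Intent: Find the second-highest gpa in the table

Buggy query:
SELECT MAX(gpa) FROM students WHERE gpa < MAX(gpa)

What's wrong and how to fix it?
Bug: The inner MAX is an aggregate inside WHERE, which is not allowed

Fix: Put the inner MAX in a scalar subquery

Corrected query:
SELECT MAX(gpa) FROM students WHERE gpa < (SELECT MAX(gpa) FROM students)

Result:
MAX(gpa)
--------
3.47    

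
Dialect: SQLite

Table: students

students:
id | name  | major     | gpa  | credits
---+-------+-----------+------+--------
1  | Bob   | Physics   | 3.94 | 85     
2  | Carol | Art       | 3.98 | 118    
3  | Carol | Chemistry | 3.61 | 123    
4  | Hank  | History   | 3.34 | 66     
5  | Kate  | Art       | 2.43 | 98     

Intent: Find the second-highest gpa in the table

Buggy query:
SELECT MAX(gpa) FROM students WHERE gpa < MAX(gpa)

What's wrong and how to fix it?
Bug: MAX(gpa) on the right of the comparison is an aggregate-in-WHERE error

Fix: Put the inner MAX in a scalar subquery

Corrected query:
SELECT MAX(gpa) FROM students WHERE gpa < (SELECT MAX(gpa) FROM students)

Result:
MAX(gpa)
--------
3.94    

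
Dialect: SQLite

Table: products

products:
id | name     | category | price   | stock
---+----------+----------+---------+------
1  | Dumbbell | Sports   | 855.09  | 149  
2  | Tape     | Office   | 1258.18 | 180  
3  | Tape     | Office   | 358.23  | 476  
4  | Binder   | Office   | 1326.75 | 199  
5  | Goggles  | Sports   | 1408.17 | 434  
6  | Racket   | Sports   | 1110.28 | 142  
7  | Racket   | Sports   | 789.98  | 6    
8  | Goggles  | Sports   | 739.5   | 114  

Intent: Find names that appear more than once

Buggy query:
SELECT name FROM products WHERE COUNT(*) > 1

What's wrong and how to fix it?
Bug: WHERE can't reference COUNT(*); aggregates are computed after WHERE

Fix: Group first, then use HAVING for the count condition

Corrected query:
SELECT name FROM products GROUP BY name HAVING COUNT(*) > 1

Result:
name   
-------
Goggles
Racket 
Tape   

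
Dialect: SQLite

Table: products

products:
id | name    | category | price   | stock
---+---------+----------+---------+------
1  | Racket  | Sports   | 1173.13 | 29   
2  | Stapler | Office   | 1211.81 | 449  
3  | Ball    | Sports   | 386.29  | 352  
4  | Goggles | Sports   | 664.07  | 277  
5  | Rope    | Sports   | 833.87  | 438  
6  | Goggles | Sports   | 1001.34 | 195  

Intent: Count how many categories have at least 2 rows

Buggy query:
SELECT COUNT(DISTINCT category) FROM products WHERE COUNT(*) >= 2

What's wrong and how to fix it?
Bug: WHERE filters individual rows, not groups, so a group-level COUNT is invalid there

Fix: Group first with HAVING COUNT(*) >= 2, then COUNT the resulting groups

Corrected query:
SELECT COUNT(*) FROM (SELECT category FROM products GROUP BY category HAVING COUNT(*) >= 2)

Result:
COUNT(*)
--------
1       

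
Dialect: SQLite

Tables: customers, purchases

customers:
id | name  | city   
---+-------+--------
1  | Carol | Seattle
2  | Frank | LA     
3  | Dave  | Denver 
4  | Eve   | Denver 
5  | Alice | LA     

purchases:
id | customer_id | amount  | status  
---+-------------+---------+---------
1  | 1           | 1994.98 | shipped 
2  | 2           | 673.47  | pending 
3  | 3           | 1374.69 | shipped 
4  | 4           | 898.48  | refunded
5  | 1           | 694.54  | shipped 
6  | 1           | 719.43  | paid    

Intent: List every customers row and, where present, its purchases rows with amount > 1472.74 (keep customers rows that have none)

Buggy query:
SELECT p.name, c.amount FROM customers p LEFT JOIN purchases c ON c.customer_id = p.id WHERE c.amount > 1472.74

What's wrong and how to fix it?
Bug: Filtering c.amount in WHERE discards the NULL rows produced by LEFT JOIN, turning it into an inner join

Fix: Move the right-table condition into the ON clause so unmatched parents are kept

Corrected query:
SELECT p.name, c.amount FROM customers p LEFT JOIN purchases c ON c.customer_id = p.id AND c.amount > 1472.74

Result:
name  | amount 
------+--------
Carol | 1994.98
Frank | NULL   
Dave  | NULL   
Eve   | NULL   
Alice | NULL   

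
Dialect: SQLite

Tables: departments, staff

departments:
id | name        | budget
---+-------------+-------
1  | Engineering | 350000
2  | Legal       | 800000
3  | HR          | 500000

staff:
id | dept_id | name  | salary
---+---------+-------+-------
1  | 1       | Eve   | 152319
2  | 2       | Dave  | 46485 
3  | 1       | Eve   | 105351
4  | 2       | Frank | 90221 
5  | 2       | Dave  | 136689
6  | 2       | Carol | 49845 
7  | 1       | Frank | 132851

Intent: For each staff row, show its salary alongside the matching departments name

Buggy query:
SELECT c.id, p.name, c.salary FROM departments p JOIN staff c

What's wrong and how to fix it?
Bug: JOIN with no ON clause produces a cartesian product; every staff row pairs with every departments row

Fix: Add ON c.dept_id = p.id to the JOIN

Corrected query:
SELECT c.id, p.name, c.salary FROM departments p JOIN staff c ON c.dept_id = p.id

Result:
id | name        | salary
---+-------------+-------
1  | Engineering | 152319
2  | Legal       | 46485 
3  | Engineering | 105351
4  | Legal       | 90221 
5  | Legal       | 136689
6  | Legal       | 49845 
7  | Engineering | 132851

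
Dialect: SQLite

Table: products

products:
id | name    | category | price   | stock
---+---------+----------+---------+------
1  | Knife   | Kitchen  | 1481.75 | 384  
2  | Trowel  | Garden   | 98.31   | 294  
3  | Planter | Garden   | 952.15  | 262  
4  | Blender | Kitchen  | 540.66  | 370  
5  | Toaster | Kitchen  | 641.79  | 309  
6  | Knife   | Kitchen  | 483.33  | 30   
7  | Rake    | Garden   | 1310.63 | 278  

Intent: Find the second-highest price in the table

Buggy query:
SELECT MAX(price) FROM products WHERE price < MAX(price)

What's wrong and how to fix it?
Bug: MAX(price) on the right of the comparison is an aggregate-in-WHERE error

Fix: Put the inner MAX in a scalar subquery

Corrected query:
SELECT MAX(price) FROM products WHERE price < (SELECT MAX(price) FROM products)

Result:
MAX(price)
----------
1310.63   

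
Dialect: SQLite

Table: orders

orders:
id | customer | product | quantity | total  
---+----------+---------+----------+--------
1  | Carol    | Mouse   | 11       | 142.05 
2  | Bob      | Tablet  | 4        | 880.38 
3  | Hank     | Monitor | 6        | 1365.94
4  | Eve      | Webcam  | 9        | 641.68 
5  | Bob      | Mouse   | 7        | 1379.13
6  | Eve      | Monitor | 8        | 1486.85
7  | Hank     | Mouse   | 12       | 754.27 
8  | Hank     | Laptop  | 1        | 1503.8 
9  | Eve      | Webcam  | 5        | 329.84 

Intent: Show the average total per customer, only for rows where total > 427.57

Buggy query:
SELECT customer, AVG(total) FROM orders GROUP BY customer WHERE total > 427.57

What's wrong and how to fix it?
Bug: Row-level WHERE must come before GROUP BY in the clause order

Fix: Move the WHERE clause before GROUP BY

Corrected query:
SELECT customer, AVG(total) FROM orders WHERE total > 427.57 GROUP BY customer

Result:
customer | AVG(total) 
---------+------------
Bob      | 1129.755   
Eve      | 1064.265   
Hank     | 1208.003333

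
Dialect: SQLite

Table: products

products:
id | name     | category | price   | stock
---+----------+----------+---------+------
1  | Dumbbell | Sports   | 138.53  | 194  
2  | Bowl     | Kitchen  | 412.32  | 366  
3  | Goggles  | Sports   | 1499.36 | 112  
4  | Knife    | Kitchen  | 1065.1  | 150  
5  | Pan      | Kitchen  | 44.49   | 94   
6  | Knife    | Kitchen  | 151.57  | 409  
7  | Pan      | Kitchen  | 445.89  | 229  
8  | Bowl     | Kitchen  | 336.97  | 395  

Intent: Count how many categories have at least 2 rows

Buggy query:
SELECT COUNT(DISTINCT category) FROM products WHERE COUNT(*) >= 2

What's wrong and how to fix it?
Bug: COUNT(*) cannot appear in WHERE; the per-group count doesn't exist yet

Fix: Use a subquery that GROUPs and filters with HAVING, then count its rows

Corrected query:
SELECT COUNT(*) FROM (SELECT category FROM products GROUP BY category HAVING COUNT(*) >= 2)

Result:
COUNT(*)
--------
2       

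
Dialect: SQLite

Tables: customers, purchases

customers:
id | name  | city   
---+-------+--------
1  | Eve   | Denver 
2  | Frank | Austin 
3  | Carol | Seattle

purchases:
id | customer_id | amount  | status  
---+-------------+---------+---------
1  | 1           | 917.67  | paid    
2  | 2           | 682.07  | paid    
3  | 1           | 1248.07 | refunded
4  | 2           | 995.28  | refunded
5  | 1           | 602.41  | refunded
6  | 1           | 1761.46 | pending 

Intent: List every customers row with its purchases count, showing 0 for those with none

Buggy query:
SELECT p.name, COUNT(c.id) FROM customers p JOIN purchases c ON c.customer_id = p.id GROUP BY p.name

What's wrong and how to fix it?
Bug: An inner join excludes parents with zero children

Fix: Switch to LEFT JOIN to retain unmatched parent rows

Corrected query:
SELECT p.name, COUNT(c.id) FROM customers p LEFT JOIN purchases c ON c.customer_id = p.id GROUP BY p.name

Result:
name  | COUNT(c.id)
------+------------
Carol | 0          
Eve   | 4          
Frank | 2          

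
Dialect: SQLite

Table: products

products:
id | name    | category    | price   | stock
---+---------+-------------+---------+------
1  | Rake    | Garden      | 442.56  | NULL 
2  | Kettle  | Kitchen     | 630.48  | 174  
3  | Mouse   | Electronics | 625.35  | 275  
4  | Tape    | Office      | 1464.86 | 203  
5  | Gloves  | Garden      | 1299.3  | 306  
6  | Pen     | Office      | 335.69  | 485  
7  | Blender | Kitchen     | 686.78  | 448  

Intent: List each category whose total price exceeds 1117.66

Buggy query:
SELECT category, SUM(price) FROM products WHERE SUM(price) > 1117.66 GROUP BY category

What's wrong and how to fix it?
Bug: SUM(price) is an aggregate, but WHERE filters rows before aggregation

Fix: Move the aggregate condition to a HAVING clause

Corrected query:
SELECT category, SUM(price) FROM products GROUP BY category HAVING SUM(price) > 1117.66

Result:
category | SUM(price)
---------+-----------
Garden   | 1741.86   
Kitchen  | 1317.26   
Office   | 1800.55   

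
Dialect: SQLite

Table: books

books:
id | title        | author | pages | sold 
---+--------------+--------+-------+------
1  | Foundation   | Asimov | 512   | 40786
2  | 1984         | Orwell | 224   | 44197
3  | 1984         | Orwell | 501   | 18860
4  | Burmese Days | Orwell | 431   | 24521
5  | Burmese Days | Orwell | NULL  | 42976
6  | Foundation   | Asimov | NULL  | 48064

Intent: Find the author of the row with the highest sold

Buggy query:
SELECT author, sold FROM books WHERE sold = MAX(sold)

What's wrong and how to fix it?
Bug: MAX(sold) is an aggregate and cannot be used directly in WHERE

Fix: Use a subquery: WHERE sold = (SELECT MAX(sold) FROM books)

Corrected query:
SELECT author, sold FROM books WHERE sold = (SELECT MAX(sold) FROM books)

Result:
author | sold 
-------+------
Asimov | 48064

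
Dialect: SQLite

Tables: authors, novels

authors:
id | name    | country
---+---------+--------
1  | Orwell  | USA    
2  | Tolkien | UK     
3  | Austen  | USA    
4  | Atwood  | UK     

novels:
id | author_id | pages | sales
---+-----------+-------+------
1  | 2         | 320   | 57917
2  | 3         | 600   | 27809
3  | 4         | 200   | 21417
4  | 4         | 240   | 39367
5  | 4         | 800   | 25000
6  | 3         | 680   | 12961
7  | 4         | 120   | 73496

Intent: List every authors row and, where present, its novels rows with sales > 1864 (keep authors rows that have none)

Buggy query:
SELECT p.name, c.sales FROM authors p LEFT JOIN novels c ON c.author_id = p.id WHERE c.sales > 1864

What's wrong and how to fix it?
Bug: A WHERE condition on the right-hand table after LEFT JOIN drops unmatched parents

Fix: Move the right-table condition into the ON clause so unmatched parents are kept

Corrected query:
SELECT p.name, c.sales FROM authors p LEFT JOIN novels c ON c.author_id = p.id AND c.sales > 1864

Result:
name    | sales
--------+------
Orwell  | NULL 
Tolkien | 57917
Austen  | 12961
Austen  | 27809
Atwood  | 21417
Atwood  | 25000
Atwood  | 39367
Atwood  | 73496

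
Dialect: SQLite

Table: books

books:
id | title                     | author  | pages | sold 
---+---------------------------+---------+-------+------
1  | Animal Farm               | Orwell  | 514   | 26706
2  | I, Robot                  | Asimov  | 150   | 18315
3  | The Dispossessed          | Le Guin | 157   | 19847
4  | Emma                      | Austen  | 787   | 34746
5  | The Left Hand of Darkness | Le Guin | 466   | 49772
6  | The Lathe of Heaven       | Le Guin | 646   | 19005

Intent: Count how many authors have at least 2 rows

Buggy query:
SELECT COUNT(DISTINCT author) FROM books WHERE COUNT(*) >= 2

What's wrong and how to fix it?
Bug: COUNT(*) cannot appear in WHERE; the per-group count doesn't exist yet

Fix: Group first with HAVING COUNT(*) >= 2, then COUNT the resulting groups

Corrected query:
SELECT COUNT(*) FROM (SELECT author FROM books GROUP BY author HAVING COUNT(*) >= 2)

Result:
COUNT(*)
--------
1       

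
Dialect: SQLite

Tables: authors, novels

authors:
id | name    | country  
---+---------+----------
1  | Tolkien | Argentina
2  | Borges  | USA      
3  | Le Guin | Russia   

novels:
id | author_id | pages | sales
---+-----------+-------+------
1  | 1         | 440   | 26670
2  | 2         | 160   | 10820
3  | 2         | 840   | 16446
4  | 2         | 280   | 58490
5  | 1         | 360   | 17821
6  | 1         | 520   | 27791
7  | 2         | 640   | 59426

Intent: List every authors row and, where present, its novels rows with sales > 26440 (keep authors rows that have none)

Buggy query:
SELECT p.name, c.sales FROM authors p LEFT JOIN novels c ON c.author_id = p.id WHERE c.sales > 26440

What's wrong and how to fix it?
Bug: A WHERE condition on the right-hand table after LEFT JOIN drops unmatched parents

Fix: Put 'c.sales > 26440' in the JOIN's ON clause instead of WHERE

Corrected query:
SELECT p.name, c.sales FROM authors p LEFT JOIN novels c ON c.author_id = p.id AND c.sales > 26440

Result:
name    | sales
--------+------
Tolkien | 26670
Tolkien | 27791
Borges  | 58490
Borges  | 59426
Le Guin | NULL 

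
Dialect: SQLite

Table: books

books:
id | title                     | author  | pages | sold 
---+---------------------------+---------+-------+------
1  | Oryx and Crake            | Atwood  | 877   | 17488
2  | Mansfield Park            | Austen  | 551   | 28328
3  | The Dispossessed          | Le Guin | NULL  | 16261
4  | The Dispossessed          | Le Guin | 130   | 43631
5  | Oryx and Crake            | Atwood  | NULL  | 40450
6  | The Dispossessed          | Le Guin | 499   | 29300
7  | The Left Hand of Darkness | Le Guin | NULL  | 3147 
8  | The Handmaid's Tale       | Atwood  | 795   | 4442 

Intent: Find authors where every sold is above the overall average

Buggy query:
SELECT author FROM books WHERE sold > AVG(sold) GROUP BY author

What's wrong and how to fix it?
Bug: WHERE evaluates per row before aggregation, so AVG() is unavailable

Fix: Compute the overall average in a scalar subquery and compare each group's MIN against it in HAVING

Corrected query:
SELECT author FROM books GROUP BY author HAVING MIN(sold) > (SELECT AVG(sold) FROM books)

Result:
author
------
Austen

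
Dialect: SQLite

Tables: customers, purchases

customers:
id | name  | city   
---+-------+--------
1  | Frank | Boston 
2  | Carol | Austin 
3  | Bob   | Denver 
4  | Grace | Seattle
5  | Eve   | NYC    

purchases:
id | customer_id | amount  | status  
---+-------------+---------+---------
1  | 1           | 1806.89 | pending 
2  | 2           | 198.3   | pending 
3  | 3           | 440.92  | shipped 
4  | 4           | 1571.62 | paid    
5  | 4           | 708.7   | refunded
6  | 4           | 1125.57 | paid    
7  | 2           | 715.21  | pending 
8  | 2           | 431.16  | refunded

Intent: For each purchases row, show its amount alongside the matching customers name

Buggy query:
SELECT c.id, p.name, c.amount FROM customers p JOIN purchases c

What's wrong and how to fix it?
Bug: Missing join condition: each purchases row is matched to all customers rows instead of just its own

Fix: Add ON c.customer_id = p.id to the JOIN

Corrected query:
SELECT c.id, p.name, c.amount FROM customers p JOIN purchases c ON c.customer_id = p.id

Result:
id | name  | amount 
---+-------+--------
1  | Frank | 1806.89
2  | Carol | 198.3  
3  | Bob   | 440.92 
4  | Grace | 1571.62
5  | Grace | 708.7  
6  | Grace | 1125.57
7  | Carol | 715.21 
8  | Carol | 431.16 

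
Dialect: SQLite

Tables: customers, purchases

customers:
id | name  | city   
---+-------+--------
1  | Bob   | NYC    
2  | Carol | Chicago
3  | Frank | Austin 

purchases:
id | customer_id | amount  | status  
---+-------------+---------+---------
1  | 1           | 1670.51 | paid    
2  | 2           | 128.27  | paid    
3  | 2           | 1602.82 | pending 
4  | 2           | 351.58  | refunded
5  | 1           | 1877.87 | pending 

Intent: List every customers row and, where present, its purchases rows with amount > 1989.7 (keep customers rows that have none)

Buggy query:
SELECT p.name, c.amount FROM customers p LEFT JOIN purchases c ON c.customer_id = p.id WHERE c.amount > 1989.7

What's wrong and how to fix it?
Bug: Filtering c.amount in WHERE discards the NULL rows produced by LEFT JOIN, turning it into an inner join

Fix: Put 'c.amount > 1989.7' in the JOIN's ON clause instead of WHERE

Corrected query:
SELECT p.name, c.amount FROM customers p LEFT JOIN purchases c ON c.customer_id = p.id AND c.amount > 1989.7

Result:
name  | amount
------+-------
Bob   | NULL  
Carol | NULL  
Frank | NULL  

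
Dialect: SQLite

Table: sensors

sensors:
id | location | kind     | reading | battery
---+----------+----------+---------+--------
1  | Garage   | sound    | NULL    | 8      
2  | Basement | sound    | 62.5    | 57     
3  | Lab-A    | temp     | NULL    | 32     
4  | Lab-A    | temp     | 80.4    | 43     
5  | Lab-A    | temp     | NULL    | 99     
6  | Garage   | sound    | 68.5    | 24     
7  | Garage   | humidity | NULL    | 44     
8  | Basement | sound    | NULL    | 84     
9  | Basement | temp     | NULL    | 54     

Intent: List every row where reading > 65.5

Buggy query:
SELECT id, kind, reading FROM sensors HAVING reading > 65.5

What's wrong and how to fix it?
Bug: This is a non-aggregate query (no GROUP BY, no aggregates), so in SQLite the HAVING clause is invalid here; a row-level condition belongs in WHERE

Fix: Replace HAVING with WHERE since the condition applies to individual rows

Corrected query:
SELECT id, kind, reading FROM sensors WHERE reading > 65.5

Result:
id | kind  | reading
---+-------+--------
4  | temp  | 80.4   
6  | sound | 68.5   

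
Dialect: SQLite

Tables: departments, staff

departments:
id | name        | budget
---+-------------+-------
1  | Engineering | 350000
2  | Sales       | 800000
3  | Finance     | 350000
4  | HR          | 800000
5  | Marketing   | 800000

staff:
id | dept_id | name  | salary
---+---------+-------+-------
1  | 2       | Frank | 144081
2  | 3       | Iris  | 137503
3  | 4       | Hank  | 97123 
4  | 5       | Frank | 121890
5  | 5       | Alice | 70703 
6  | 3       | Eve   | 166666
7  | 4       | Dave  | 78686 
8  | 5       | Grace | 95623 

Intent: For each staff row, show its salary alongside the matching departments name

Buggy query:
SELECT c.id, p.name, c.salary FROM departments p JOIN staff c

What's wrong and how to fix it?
Bug: Missing join condition: each staff row is matched to all departments rows instead of just its own

Fix: Specify the join condition linking the foreign key to the parent id

Corrected query:
SELECT c.id, p.name, c.salary FROM departments p JOIN staff c ON c.dept_id = p.id

Result:
id | name      | salary
---+-----------+-------
1  | Sales     | 144081
2  | Finance   | 137503
3  | HR        | 97123 
4  | Marketing | 121890
5  | Marketing | 70703 
6  | Finance   | 166666
7  | HR        | 78686 
8  | Marketing | 95623 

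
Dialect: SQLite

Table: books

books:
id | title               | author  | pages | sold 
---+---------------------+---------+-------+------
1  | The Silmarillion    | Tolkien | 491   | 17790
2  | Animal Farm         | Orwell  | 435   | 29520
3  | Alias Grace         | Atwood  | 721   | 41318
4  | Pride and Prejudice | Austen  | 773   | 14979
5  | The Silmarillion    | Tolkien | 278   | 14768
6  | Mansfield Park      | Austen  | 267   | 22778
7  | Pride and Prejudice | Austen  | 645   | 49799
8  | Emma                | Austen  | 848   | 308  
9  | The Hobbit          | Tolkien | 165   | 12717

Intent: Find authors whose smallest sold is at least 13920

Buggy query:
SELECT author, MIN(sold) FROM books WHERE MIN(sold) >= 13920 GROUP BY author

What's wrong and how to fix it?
Bug: Aggregates like MIN are computed per group after WHERE runs

Fix: Replace WHERE with HAVING after the GROUP BY

Corrected query:
SELECT author, MIN(sold) FROM books GROUP BY author HAVING MIN(sold) >= 13920

Result:
author | MIN(sold)
-------+----------
Atwood | 41318    
Orwell | 29520    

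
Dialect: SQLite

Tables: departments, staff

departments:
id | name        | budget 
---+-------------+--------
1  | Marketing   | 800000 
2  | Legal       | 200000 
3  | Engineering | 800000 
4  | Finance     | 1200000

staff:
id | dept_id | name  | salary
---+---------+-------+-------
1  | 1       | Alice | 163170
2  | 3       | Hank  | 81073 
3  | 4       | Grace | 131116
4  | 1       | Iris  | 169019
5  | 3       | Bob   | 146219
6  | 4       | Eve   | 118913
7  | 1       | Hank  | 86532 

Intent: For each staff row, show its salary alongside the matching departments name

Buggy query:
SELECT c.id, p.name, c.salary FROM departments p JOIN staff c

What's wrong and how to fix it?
Bug: JOIN with no ON clause produces a cartesian product; every staff row pairs with every departments row

Fix: Add ON c.dept_id = p.id to the JOIN

Corrected query:
SELECT c.id, p.name, c.salary FROM departments p JOIN staff c ON c.dept_id = p.id

Result:
id | name        | salary
---+-------------+-------
1  | Marketing   | 163170
2  | Engineering | 81073 
3  | Finance     | 131116
4  | Marketing   | 169019
5  | Engineering | 146219
6  | Finance     | 118913
7  | Marketing   | 86532 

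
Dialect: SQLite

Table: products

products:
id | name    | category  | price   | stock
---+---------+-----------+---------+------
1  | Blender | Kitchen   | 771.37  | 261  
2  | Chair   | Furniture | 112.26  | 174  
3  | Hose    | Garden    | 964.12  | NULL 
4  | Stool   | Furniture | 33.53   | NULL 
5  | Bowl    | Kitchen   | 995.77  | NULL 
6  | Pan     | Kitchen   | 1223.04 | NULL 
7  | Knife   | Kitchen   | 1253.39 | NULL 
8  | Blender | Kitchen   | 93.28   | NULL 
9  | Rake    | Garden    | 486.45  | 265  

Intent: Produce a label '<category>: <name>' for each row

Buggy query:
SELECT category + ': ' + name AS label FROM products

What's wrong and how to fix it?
Bug: SQLite uses || for string concatenation; + coerces text to numbers (yielding 0)

Fix: Replace + with || to concatenate text

Corrected query:
SELECT category || ': ' || name AS label FROM products

Result:
label           
----------------
Kitchen: Blender
Furniture: Chair
Garden: Hose    
Furniture: Stool
Kitchen: Bowl   
Kitchen: Pan    
Kitchen: Knife  
Kitchen: Blender
Garden: Rake    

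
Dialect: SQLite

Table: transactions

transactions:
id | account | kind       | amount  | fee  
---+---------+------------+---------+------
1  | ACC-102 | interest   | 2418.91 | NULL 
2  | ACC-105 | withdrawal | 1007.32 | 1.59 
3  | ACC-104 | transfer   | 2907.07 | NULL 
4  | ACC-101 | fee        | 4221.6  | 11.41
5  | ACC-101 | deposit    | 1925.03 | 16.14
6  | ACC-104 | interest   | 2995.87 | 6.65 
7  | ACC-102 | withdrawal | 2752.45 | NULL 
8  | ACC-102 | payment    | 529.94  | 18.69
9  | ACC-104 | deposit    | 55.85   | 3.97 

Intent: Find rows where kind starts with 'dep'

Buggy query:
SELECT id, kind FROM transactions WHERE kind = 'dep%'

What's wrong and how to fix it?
Bug: '=' compares the literal string including the % character; pattern matching needs LIKE

Fix: Use LIKE for wildcard pattern matching

Corrected query:
SELECT id, kind FROM transactions WHERE kind LIKE 'dep%'

Result:
id | kind   
---+--------
5  | deposit
9  | deposit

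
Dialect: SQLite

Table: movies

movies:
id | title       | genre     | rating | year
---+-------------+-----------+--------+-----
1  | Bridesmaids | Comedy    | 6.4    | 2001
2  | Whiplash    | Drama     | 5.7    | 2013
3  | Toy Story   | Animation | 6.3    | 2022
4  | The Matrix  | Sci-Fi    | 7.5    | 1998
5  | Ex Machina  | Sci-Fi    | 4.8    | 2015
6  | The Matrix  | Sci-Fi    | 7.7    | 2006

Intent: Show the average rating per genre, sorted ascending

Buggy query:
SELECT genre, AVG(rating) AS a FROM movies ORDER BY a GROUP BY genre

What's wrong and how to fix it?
Bug: ORDER BY appears before GROUP BY; SQL clause order requires GROUP BY first

Fix: Reorder: SELECT … FROM … GROUP BY … ORDER BY …

Corrected query:
SELECT genre, AVG(rating) AS a FROM movies GROUP BY genre ORDER BY a

Result:
genre     | a       
----------+---------
Drama     | 5.7     
Animation | 6.3     
Comedy    | 6.4     
Sci-Fi    | 6.666667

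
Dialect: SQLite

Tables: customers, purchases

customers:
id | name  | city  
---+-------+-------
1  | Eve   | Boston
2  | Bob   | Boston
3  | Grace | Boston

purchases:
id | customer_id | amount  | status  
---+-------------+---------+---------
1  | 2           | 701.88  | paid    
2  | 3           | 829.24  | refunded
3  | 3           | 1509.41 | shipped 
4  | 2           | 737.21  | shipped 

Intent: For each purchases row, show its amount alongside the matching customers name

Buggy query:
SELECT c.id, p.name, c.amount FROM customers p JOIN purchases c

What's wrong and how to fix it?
Bug: JOIN with no ON clause produces a cartesian product; every purchases row pairs with every customers row

Fix: Add ON c.customer_id = p.id to the JOIN

Corrected query:
SELECT c.id, p.name, c.amount FROM customers p JOIN purchases c ON c.customer_id = p.id

Result:
id | name  | amount 
---+-------+--------
1  | Bob   | 701.88 
2  | Grace | 829.24 
3  | Grace | 1509.41
4  | Bob   | 737.21 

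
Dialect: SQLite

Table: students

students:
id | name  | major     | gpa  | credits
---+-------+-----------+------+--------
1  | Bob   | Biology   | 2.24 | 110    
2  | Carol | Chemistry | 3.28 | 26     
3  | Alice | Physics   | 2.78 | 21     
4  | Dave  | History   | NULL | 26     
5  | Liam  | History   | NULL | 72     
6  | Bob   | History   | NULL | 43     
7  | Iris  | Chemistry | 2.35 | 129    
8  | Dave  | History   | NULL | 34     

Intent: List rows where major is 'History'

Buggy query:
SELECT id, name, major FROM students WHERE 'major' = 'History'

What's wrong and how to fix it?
Bug: Single quotes denote string literals in SQL; the column name is being compared as a constant string

Fix: Remove the quotes around the column name (or use double quotes for an identifier)

Corrected query:
SELECT id, name, major FROM students WHERE major = 'History'

Result:
id | name | major  
---+------+--------
4  | Dave | History
5  | Liam | History
6  | Bob  | History
8  | Dave | History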